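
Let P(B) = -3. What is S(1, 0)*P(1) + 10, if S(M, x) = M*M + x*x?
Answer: 7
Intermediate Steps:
S(M, x) = M² + x²
S(1, 0)*P(1) + 10 = (1² + 0²)*(-3) + 10 = (1 + 0)*(-3) + 10 = 1*(-3) + 10 = -3 + 10 = 7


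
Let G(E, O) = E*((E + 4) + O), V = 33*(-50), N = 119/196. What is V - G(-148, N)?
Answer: -160105/7 ≈ -22872.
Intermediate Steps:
N = 17/28 (N = 119*(1/196) = 17/28 ≈ 0.60714)
V = -1650
G(E, O) = E*(4 + E + O) (G(E, O) = E*((4 + E) + O) = E*(4 + E + O))
V - G(-148, N) = -1650 - (-148)*(4 - 148 + 17/28) = -1650 - (-148)*(-4015)/28 = -1650 - 1*148555/7 = -1650 - 148555/7 = -160105/7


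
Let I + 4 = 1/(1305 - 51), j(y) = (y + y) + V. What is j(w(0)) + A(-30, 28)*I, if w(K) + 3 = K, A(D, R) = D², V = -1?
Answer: -753713/209 ≈ -3606.3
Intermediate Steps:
w(K) = -3 + K
j(y) = -1 + 2*y (j(y) = (y + y) - 1 = 2*y - 1 = -1 + 2*y)
I = -5015/1254 (I = -4 + 1/(1305 - 51) = -4 + 1/1254 = -5015/1254 ≈ -3.9992)
j(w(0)) + A(-30, 28)*I = (-1 + 2*(-3 + 0)) + (-30)²*(-5015/1254) = (-1 + 2*(-3)) + 900*(-5015/1254) = (-1 - 6) - 752250/209 = -7 - 752250/209 = -753713/209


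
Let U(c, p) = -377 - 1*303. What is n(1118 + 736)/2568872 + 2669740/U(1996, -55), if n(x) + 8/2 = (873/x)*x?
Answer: -171455493559/43670824 ≈ -3926.1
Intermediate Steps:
U(c, p) = -680 (U(c, p) = -377 - 303 = -680)
n(x) = 869 (n(x) = -4 + (873/x)*x = -4 + 873 = 869)
n(1118 + 736)/2568872 + 2669740/U(1996, -55) = 869/2568872 + 2669740/(-680) = 869*(1/2568872) + 2669740*(-1/680) = 869/2568872 - 133487/34 = -171455493559/43670824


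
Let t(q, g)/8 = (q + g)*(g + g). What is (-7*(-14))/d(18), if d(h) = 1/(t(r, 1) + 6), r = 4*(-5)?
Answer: -29204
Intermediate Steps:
r = -20
t(q, g) = 16*g*(g + q) (t(q, g) = 8*((q + g)*(g + g)) = 8*((g + q)*(2*g)) = 8*(2*g*(g + q)) = 16*g*(g + q))
d(h) = -1/298 (d(h) = 1/(16*1*(1 - 20) + 6) = 1/(16*1*(-19) + 6) = 1/(-304 + 6) = 1/(-298) = -1/298)
(-7*(-14))/d(18) = (-7*(-14))/(-1/298) = 98*(-298) = -29204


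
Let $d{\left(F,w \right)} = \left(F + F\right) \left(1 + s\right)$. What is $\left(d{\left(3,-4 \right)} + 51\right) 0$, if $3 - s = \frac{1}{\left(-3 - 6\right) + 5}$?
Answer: $0$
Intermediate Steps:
$s = \frac{13}{4}$ ($s = 3 - \frac{1}{\left(-3 - 6\right) + 5} = 3 - \frac{1}{-9 + 5} = 3 - \frac{1}{-4} = 3 - - \frac{1}{4} = 3 + \frac{1}{4} = \frac{13}{4} \approx 3.25$)
$d{\left(F,w \right)} = \frac{17 F}{2}$ ($d{\left(F,w \right)} = \left(F + F\right) \left(1 + \frac{13}{4}\right) = 2 F \frac{17}{4} = \frac{17 F}{2}$)
$\left(d{\left(3,-4 \right)} + 51\right) 0 = \left(\frac{17}{2} \cdot 3 + 51\right) 0 = \left(\frac{51}{2} + 51\right) 0 = \frac{153}{2} \cdot 0 = 0$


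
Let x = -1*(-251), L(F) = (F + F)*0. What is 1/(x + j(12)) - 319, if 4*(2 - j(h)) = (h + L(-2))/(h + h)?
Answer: -645329/2023 ≈ -319.00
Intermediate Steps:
L(F) = 0 (L(F) = (2*F)*0 = 0)
x = 251
j(h) = 15/8 (j(h) = 2 - (h + 0)/(4*(h + h)) = 2 - h/(4*(2*h)) = 2 - h*1/(2*h)/4 = 2 - ¼*½ = 2 - ⅛ = 15/8)
1/(x + j(12)) - 319 = 1/(251 + 15/8) - 319 = 1/(2023/8) - 319 = 8/2023 - 319 = -645329/2023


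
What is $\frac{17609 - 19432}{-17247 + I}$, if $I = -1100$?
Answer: $\frac{1823}{18347} \approx 0.099362$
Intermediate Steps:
$\frac{17609 - 19432}{-17247 + I} = \frac{17609 - 19432}{-17247 - 1100} = - \frac{1823}{-18347} = \left(-1823\right) \left(- \frac{1}{18347}\right) = \frac{1823}{18347}$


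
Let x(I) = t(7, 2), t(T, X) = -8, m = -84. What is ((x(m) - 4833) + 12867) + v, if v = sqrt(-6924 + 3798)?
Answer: 8026 + I*sqrt(3126) ≈ 8026.0 + 55.911*I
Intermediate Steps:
x(I) = -8
v = I*sqrt(3126) (v = sqrt(-3126) = I*sqrt(3126) ≈ 55.911*I)
((x(m) - 4833) + 12867) + v = ((-8 - 4833) + 12867) + I*sqrt(3126) = (-4841 + 12867) + I*sqrt(3126) = 8026 + I*sqrt(3126)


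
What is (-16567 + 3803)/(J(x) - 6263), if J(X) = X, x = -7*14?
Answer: 12764/6361 ≈ 2.0066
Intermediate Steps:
x = -98
(-16567 + 3803)/(J(x) - 6263) = (-16567 + 3803)/(-98 - 6263) = -12764/(-6361) = -12764*(-1/6361) = 12764/6361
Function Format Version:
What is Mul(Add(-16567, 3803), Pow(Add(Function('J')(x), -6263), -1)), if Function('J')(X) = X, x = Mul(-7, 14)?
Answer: Rational(12764, 6361) ≈ 2.0066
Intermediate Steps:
x = -98
Mul(Add(-16567, 3803), Pow(Add(Function('J')(x), -6263), -1)) = Mul(Add(-16567, 3803), Pow(Add(-98, -6263), -1)) = Mul(-12764, Pow(-6361, -1)) = Mul(-12764, Rational(-1, 6361)) = Rational(12764, 6361)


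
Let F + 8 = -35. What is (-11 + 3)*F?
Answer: 344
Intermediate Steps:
F = -43 (F = -8 - 35 = -43)
(-11 + 3)*F = (-11 + 3)*(-43) = -8*(-43) = 344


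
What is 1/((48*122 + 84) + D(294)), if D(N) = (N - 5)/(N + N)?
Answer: 588/3493009 ≈ 0.00016834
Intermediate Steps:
D(N) = (-5 + N)/(2*N) (D(N) = (-5 + N)/((2*N)) = (-5 + N)*(1/(2*N)) = (-5 + N)/(2*N))
1/((48*122 + 84) + D(294)) = 1/((48*122 + 84) + (½)*(-5 + 294)/294) = 1/((5856 + 84) + (½)*(1/294)*289) = 1/(5940 + 289/588) = 1/(3493009/588) = 588/3493009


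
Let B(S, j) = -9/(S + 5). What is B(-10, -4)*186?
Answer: 1674/5 ≈ 334.80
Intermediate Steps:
B(S, j) = -9/(5 + S)
B(-10, -4)*186 = -9/(5 - 10)*186 = -9/(-5)*186 = -9*(-⅕)*186 = (9/5)*186 = 1674/5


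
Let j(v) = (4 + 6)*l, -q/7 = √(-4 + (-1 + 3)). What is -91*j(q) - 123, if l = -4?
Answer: 3517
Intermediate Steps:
q = -7*I*√2 (q = -7*√(-4 + (-1 + 3)) = -7*√(-4 + 2) = -7*I*√2 ≈ -9.8995*I)
j(v) = -40 (j(v) = (4 + 6)*(-4) = 10*(-4) = -40)
-91*j(q) - 123 = -91*(-40) - 123 = 3640 - 123 = 3517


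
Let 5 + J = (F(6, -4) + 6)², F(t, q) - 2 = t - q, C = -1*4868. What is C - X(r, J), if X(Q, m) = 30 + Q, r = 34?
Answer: -4932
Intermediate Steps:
C = -4868
F(t, q) = 2 + t - q (F(t, q) = 2 + (t - q) = 2 + t - q)
J = 319 (J = -5 + ((2 + 6 - 1*(-4)) + 6)² = -5 + ((2 + 6 + 4) + 6)² = -5 + (12 + 6)² = -5 + 18² = -5 + 324 = 319)
C - X(r, J) = -4868 - (30 + 34) = -4868 - 1*64 = -4868 - 64 = -4932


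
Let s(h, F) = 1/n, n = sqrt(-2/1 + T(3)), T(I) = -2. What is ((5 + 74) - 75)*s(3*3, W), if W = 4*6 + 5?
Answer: -2*I ≈ -2.0*I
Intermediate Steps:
n = 2*I (n = sqrt(-2/1 - 2) = sqrt(-2*1 - 2) = sqrt(-2 - 2) = sqrt(-4) = 2*I ≈ 2.0*I)
W = 29 (W = 24 + 5 = 29)
s(h, F) = -I/2 (s(h, F) = 1/(2*I) = -I/2)
((5 + 74) - 75)*s(3*3, W) = ((5 + 74) - 75)*(-I/2) = (79 - 75)*(-I/2) = 4*(-I/2) = -2*I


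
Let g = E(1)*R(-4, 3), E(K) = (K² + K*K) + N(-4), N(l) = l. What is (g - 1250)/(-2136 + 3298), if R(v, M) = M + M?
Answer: -631/581 ≈ -1.0861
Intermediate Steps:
E(K) = -4 + 2*K² (E(K) = (K² + K*K) - 4 = (K² + K²) - 4 = 2*K² - 4 = -4 + 2*K²)
R(v, M) = 2*M
g = -12 (g = (-4 + 2*1²)*(2*3) = (-4 + 2*1)*6 = (-4 + 2)*6 = -2*6 = -12)
(g - 1250)/(-2136 + 3298) = (-12 - 1250)/(-2136 + 3298) = -1262/1162 = -1262*1/1162 = -631/581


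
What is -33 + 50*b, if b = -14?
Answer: -733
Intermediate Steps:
-33 + 50*b = -33 + 50*(-14) = -33 - 700 = -733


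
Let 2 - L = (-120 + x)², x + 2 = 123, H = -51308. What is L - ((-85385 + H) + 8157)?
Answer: 128537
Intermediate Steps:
x = 121 (x = -2 + 123 = 121)
L = 1 (L = 2 - (-120 + 121)² = 2 - 1*1² = 2 - 1*1 = 2 - 1 = 1)
L - ((-85385 + H) + 8157) = 1 - ((-85385 - 51308) + 8157) = 1 - (-136693 + 8157) = 1 - 1*(-128536) = 1 + 128536 = 128537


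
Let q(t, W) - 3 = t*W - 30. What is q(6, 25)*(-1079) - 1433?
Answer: -134150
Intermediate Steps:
q(t, W) = -27 + W*t (q(t, W) = 3 + (t*W - 30) = 3 + (W*t - 30) = 3 + (-30 + W*t) = -27 + W*t)
q(6, 25)*(-1079) - 1433 = (-27 + 25*6)*(-1079) - 1433 = (-27 + 150)*(-1079) - 1433 = 123*(-1079) - 1433 = -132717 - 1433 = -134150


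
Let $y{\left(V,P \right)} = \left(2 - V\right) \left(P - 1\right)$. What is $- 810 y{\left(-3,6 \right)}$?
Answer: $-20250$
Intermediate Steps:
$y{\left(V,P \right)} = \left(-1 + P\right) \left(2 - V\right)$ ($y{\left(V,P \right)} = \left(2 - V\right) \left(-1 + P\right) = \left(-1 + P\right) \left(2 - V\right)$)
$- 810 y{\left(-3,6 \right)} = - 810 \left(-2 - 3 + 2 \cdot 6 - 6 \left(-3\right)\right) = - 810 \left(-2 - 3 + 12 + 18\right) = \left(-810\right) 25 = -20250$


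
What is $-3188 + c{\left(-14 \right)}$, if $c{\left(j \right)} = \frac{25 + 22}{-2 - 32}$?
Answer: $- \frac{108439}{34} \approx -3189.4$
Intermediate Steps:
$c{\left(j \right)} = - \frac{47}{34}$ ($c{\left(j \right)} = \frac{47}{-34} = 47 \left(- \frac{1}{34}\right) = - \frac{47}{34}$)
$-3188 + c{\left(-14 \right)} = -3188 - \frac{47}{34} = - \frac{108439}{34}$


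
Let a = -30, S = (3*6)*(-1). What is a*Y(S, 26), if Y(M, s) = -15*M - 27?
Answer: -7290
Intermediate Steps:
S = -18 (S = 18*(-1) = -18)
Y(M, s) = -27 - 15*M
a*Y(S, 26) = -30*(-27 - 15*(-18)) = -30*(-27 + 270) = -30*243 = -7290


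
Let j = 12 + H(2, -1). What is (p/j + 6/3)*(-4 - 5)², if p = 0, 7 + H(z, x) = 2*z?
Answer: 162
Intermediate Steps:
H(z, x) = -7 + 2*z
j = 9 (j = 12 + (-7 + 2*2) = 12 + (-7 + 4) = 12 - 3 = 9)
(p/j + 6/3)*(-4 - 5)² = (0/9 + 6/3)*(-4 - 5)² = (0*(⅑) + 6*(⅓))*(-9)² = (0 + 2)*81 = 2*81 = 162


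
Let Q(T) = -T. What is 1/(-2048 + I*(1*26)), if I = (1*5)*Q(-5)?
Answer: -1/1398 ≈ -0.00071531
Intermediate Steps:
I = 25 (I = (1*5)*(-1*(-5)) = 5*5 = 25)
1/(-2048 + I*(1*26)) = 1/(-2048 + 25*(1*26)) = 1/(-2048 + 25*26) = 1/(-2048 + 650) = 1/(-1398) = -1/1398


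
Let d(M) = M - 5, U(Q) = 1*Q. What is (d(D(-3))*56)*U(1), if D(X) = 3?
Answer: -112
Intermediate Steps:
U(Q) = Q
d(M) = -5 + M
(d(D(-3))*56)*U(1) = ((-5 + 3)*56)*1 = -2*56*1 = -112*1 = -112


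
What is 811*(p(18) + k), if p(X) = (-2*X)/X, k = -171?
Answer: -140303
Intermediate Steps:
p(X) = -2
811*(p(18) + k) = 811*(-2 - 171) = 811*(-173) = -140303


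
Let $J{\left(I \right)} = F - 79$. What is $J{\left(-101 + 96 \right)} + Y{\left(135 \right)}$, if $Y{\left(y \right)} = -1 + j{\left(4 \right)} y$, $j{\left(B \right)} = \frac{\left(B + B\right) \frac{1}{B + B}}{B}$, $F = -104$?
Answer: $- \frac{601}{4} \approx -150.25$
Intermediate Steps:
$j{\left(B \right)} = \frac{1}{B}$ ($j{\left(B \right)} = \frac{2 B \frac{1}{2 B}}{B} = 1 \frac{1}{B} = \frac{1}{B}$)
$Y{\left(y \right)} = -1 + \frac{y}{4}$
$J{\left(I \right)} = -183$ ($J{\left(I \right)} = -104 - 79 = -183$)
$J{\left(-101 + 96 \right)} + Y{\left(135 \right)} = -183 + \left(-1 + \frac{1}{4} \cdot 135\right) = -183 + \left(-1 + \frac{135}{4}\right) = -183 + \frac{131}{4} = - \frac{601}{4}$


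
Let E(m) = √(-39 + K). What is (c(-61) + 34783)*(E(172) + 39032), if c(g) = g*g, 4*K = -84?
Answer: 1502888128 + 77008*I*√15 ≈ 1.5029e+9 + 2.9825e+5*I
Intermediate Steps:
K = -21 (K = (¼)*(-84) = -21)
c(g) = g²
E(m) = 2*I*√15 (E(m) = √(-39 - 21) = √(-60) = 2*I*√15)
(c(-61) + 34783)*(E(172) + 39032) = ((-61)² + 34783)*(2*I*√15 + 39032) = (3721 + 34783)*(39032 + 2*I*√15) = 38504*(39032 + 2*I*√15) = 1502888128 + 77008*I*√15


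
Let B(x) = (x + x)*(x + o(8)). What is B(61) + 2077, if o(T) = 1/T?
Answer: 38137/4 ≈ 9534.3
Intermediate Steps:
B(x) = 2*x*(1/8 + x) (B(x) = (x + x)*(x + 1/8) = (2*x)*(x + 1/8) = (2*x)*(1/8 + x) = 2*x*(1/8 + x))
B(61) + 2077 = (1/4)*61*(1 + 8*61) + 2077 = (1/4)*61*(1 + 488) + 2077 = (1/4)*61*489 + 2077 = 29829/4 + 2077 = 38137/4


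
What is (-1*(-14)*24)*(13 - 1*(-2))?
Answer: 5040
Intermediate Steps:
(-1*(-14)*24)*(13 - 1*(-2)) = (14*24)*(13 + 2) = 336*15 = 5040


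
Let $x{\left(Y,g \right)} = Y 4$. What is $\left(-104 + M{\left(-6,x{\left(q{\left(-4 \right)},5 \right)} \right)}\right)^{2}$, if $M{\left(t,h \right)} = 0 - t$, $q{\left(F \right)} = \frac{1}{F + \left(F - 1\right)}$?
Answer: $9604$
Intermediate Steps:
$q{\left(F \right)} = \frac{1}{-1 + 2 F}$ ($q{\left(F \right)} = \frac{1}{F + \left(F - 1\right)} = \frac{1}{F + \left(-1 + F\right)} = \frac{1}{-1 + 2 F}$)
$x{\left(Y,g \right)} = 4 Y$
$M{\left(t,h \right)} = - t$
$\left(-104 + M{\left(-6,x{\left(q{\left(-4 \right)},5 \right)} \right)}\right)^{2} = \left(-104 - -6\right)^{2} = \left(-104 + 6\right)^{2} = \left(-98\right)^{2} = 9604$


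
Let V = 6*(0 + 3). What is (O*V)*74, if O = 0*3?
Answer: 0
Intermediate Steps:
O = 0
V = 18 (V = 6*3 = 18)
(O*V)*74 = (0*18)*74 = 0*74 = 0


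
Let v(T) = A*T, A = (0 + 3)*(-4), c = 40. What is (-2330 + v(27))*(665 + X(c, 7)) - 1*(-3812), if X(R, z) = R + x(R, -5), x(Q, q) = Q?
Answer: -1973418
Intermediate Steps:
X(R, z) = 2*R (X(R, z) = R + R = 2*R)
A = -12 (A = 3*(-4) = -12)
v(T) = -12*T
(-2330 + v(27))*(665 + X(c, 7)) - 1*(-3812) = (-2330 - 12*27)*(665 + 2*40) - 1*(-3812) = (-2330 - 324)*(665 + 80) + 3812 = -2654*745 + 3812 = -1977230 + 3812 = -1973418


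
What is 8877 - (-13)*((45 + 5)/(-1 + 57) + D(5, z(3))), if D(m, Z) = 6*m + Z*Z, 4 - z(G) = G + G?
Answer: 261257/28 ≈ 9330.6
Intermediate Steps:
z(G) = 4 - 2*G (z(G) = 4 - (G + G) = 4 - 2*G)
D(m, Z) = Z² + 6*m (D(m, Z) = 6*m + Z² = Z² + 6*m)
8877 - (-13)*((45 + 5)/(-1 + 57) + D(5, z(3))) = 8877 - (-13)*((45 + 5)/(-1 + 57) + ((4 - 2*3)² + 6*5)) = 8877 - (-13)*(50/56 + ((4 - 6)² + 30)) = 8877 - (-13)*(50*(1/56) + ((-2)² + 30)) = 8877 - (-13)*(25/28 + (4 + 30)) = 8877 - (-13)*(25/28 + 34) = 8877 - (-13)*977/28 = 8877 - 1*(-12701/28) = 8877 + 12701/28 = 261257/28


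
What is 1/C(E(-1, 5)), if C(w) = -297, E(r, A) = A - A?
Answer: -1/297 ≈ -0.0033670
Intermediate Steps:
E(r, A) = 0
1/C(E(-1, 5)) = 1/(-297) = -1/297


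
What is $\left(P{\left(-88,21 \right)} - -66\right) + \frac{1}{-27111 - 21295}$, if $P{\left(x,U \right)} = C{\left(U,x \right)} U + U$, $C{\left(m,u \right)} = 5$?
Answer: $\frac{9293951}{48406} \approx 192.0$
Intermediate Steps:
$P{\left(x,U \right)} = 6 U$ ($P{\left(x,U \right)} = 5 U + U = 6 U$)
$\left(P{\left(-88,21 \right)} - -66\right) + \frac{1}{-27111 - 21295} = \left(6 \cdot 21 - -66\right) + \frac{1}{-27111 - 21295} = \left(126 + 66\right) + \frac{1}{-48406} = 192 - \frac{1}{48406} = \frac{9293951}{48406}$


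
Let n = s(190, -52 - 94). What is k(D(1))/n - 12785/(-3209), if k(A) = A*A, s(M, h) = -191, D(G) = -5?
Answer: 2361710/612919 ≈ 3.8532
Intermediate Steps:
n = -191
k(A) = A²
k(D(1))/n - 12785/(-3209) = (-5)²/(-191) - 12785/(-3209) = 25*(-1/191) - 12785*(-1/3209) = -25/191 + 12785/3209 = 2361710/612919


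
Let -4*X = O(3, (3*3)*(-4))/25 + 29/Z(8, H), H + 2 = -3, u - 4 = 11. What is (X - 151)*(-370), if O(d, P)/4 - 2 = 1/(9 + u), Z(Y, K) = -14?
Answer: 5849404/105 ≈ 55709.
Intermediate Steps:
u = 15 (u = 4 + 11 = 15)
H = -5 (H = -2 - 3 = -5)
O(d, P) = 49/6 (O(d, P) = 8 + 4/(9 + 15) = 8 + 4/24 = 8 + 4*(1/24) = 8 + ⅙ = 49/6)
X = 229/525 (X = -((49/6)/25 + 29/(-14))/4 = -((49/6)*(1/25) + 29*(-1/14))/4 = -(49/150 - 29/14)/4 = -¼*(-916/525) = 229/525 ≈ 0.43619)
(X - 151)*(-370) = (229/525 - 151)*(-370) = -79046/525*(-370) = 5849404/105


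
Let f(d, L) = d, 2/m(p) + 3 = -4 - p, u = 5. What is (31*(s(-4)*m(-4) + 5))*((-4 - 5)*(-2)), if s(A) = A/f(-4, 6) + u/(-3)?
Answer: 3038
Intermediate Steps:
m(p) = 2/(-7 - p) (m(p) = 2/(-3 + (-4 - p)) = 2/(-7 - p))
s(A) = -5/3 - A/4 (s(A) = A/(-4) + 5/(-3) = A*(-¼) + 5*(-⅓) = -A/4 - 5/3 = -5/3 - A/4)
(31*(s(-4)*m(-4) + 5))*((-4 - 5)*(-2)) = (31*((-5/3 - ¼*(-4))*(-2/(7 - 4)) + 5))*((-4 - 5)*(-2)) = (31*((-5/3 + 1)*(-2/3) + 5))*(-9*(-2)) = (31*(-(-4)/(3*3) + 5))*18 = (31*(-⅔*(-⅔) + 5))*18 = (31*(4/9 + 5))*18 = (31*(49/9))*18 = (1519/9)*18 = 3038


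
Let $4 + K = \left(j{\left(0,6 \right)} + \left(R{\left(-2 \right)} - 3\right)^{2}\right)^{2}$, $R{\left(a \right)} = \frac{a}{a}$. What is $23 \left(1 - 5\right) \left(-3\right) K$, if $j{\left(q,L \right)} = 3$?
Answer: $12420$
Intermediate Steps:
$R{\left(a \right)} = 1$
$K = 45$ ($K = -4 + \left(3 + \left(1 - 3\right)^{2}\right)^{2} = -4 + \left(3 + \left(-2\right)^{2}\right)^{2} = -4 + \left(3 + 4\right)^{2} = -4 + 7^{2} = -4 + 49 = 45$)
$23 \left(1 - 5\right) \left(-3\right) K = 23 \left(1 - 5\right) \left(-3\right) 45 = 23 \left(\left(-4\right) \left(-3\right)\right) 45 = 23 \cdot 12 \cdot 45 = 276 \cdot 45 = 12420$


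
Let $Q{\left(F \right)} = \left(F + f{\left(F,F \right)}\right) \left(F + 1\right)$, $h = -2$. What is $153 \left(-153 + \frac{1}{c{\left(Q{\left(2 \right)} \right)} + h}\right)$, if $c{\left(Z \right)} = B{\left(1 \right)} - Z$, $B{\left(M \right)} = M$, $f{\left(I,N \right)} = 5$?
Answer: $- \frac{515151}{22} \approx -23416.0$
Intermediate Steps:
$Q{\left(F \right)} = \left(1 + F\right) \left(5 + F\right)$ ($Q{\left(F \right)} = \left(F + 5\right) \left(F + 1\right) = \left(5 + F\right) \left(1 + F\right) = \left(1 + F\right) \left(5 + F\right)$)
$c{\left(Z \right)} = 1 - Z$
$153 \left(-153 + \frac{1}{c{\left(Q{\left(2 \right)} \right)} + h}\right) = 153 \left(-153 + \frac{1}{\left(1 - \left(5 + 2^{2} + 6 \cdot 2\right)\right) - 2}\right) = 153 \left(-153 + \frac{1}{\left(1 - \left(5 + 4 + 12\right)\right) - 2}\right) = 153 \left(-153 + \frac{1}{\left(1 - 21\right) - 2}\right) = 153 \left(-153 + \frac{1}{-20 - 2}\right) = 153 \left(-153 + \frac{1}{-22}\right) = 153 \left(-153 - \frac{1}{22}\right) = 153 \left(- \frac{3367}{22}\right) = - \frac{515151}{22}$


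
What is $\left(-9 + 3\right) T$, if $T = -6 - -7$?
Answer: $-6$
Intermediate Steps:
$T = 1$ ($T = -6 + 7 = 1$)
$\left(-9 + 3\right) T = \left(-9 + 3\right) 1 = \left(-6\right) 1 = -6$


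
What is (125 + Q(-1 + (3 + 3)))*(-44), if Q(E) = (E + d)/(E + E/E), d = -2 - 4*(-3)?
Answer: -5610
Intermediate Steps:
d = 10 (d = -2 + 12 = 10)
Q(E) = (10 + E)/(1 + E) (Q(E) = (E + 10)/(E + E/E) = (10 + E)/(E + 1) = (10 + E)/(1 + E))
(125 + Q(-1 + (3 + 3)))*(-44) = (125 + (10 + (-1 + (3 + 3)))/(1 + (-1 + (3 + 3))))*(-44) = (125 + (10 + (-1 + 6))/(1 + (-1 + 6)))*(-44) = (125 + (10 + 5)/(1 + 5))*(-44) = (125 + 15/6)*(-44) = (125 + (1/6)*15)*(-44) = (125 + 5/2)*(-44) = (255/2)*(-44) = -5610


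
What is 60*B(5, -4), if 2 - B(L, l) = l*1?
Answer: 360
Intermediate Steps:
B(L, l) = 2 - l
60*B(5, -4) = 60*(2 - 1*(-4)) = 60*(2 + 4) = 60*6 = 360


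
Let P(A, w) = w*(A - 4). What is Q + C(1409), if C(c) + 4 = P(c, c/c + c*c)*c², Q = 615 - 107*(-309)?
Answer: 5537586401143684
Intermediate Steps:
P(A, w) = w*(-4 + A)
Q = 33678 (Q = 615 + 33063 = 33678)
C(c) = -4 + c²*(1 + c²)*(-4 + c) (C(c) = -4 + ((c/c + c*c)*(-4 + c))*c² = -4 + ((1 + c²)*(-4 + c))*c² = -4 + c²*(1 + c²)*(-4 + c))
Q + C(1409) = 33678 + (-4 + 1409²*(1 + 1409²)*(-4 + 1409)) = 33678 + (-4 + 1985281*(1 + 1985281)*1405) = 33678 + (-4 + 1985281*1985282*1405) = 33678 + (-4 + 5537586401110010) = 33678 + 5537586401110006 = 5537586401143684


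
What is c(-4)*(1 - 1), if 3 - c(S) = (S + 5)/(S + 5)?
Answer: 0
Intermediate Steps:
c(S) = 2 (c(S) = 3 - (S + 5)/(S + 5) = 3 - (5 + S)/(5 + S) = 3 - 1*1 = 3 - 1 = 2)
c(-4)*(1 - 1) = 2*(1 - 1) = 2*0 = 0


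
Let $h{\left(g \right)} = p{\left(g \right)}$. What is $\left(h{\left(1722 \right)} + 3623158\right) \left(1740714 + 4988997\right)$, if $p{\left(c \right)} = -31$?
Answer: $24382597626297$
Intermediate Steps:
$h{\left(g \right)} = -31$
$\left(h{\left(1722 \right)} + 3623158\right) \left(1740714 + 4988997\right) = \left(-31 + 3623158\right) \left(1740714 + 4988997\right) = 3623127 \cdot 6729711 = 24382597626297$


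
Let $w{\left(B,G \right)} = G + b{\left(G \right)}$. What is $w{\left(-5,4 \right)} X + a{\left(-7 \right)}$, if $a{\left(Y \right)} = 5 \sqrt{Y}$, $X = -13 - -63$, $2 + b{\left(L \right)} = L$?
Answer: $300 + 5 i \sqrt{7} \approx 300.0 + 13.229 i$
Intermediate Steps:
$b{\left(L \right)} = -2 + L$
$X = 50$ ($X = -13 + 63 = 50$)
$w{\left(B,G \right)} = -2 + 2 G$ ($w{\left(B,G \right)} = G + \left(-2 + G\right) = -2 + 2 G$)
$w{\left(-5,4 \right)} X + a{\left(-7 \right)} = \left(-2 + 2 \cdot 4\right) 50 + 5 \sqrt{-7} = \left(-2 + 8\right) 50 + 5 i \sqrt{7} = 6 \cdot 50 + 5 i \sqrt{7} = 300 + 5 i \sqrt{7}$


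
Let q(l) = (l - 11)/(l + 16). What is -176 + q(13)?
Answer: -5102/29 ≈ -175.93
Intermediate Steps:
q(l) = (-11 + l)/(16 + l)
-176 + q(13) = -176 + (-11 + 13)/(16 + 13) = -176 + 2/29 = -5102/29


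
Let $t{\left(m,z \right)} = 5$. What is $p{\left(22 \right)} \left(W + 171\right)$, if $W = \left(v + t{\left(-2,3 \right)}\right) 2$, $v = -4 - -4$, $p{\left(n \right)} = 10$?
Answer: $1810$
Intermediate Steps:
$v = 0$ ($v = -4 + 4 = 0$)
$W = 10$ ($W = \left(0 + 5\right) 2 = 5 \cdot 2 = 10$)
$p{\left(22 \right)} \left(W + 171\right) = 10 \left(10 + 171\right) = 10 \cdot 181 = 1810$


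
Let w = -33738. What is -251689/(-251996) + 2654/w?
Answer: 3911343049/4250920524 ≈ 0.92012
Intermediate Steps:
-251689/(-251996) + 2654/w = -251689/(-251996) + 2654/(-33738) = -251689*(-1/251996) + 2654*(-1/33738) = 251689/251996 - 1327/16869 = 3911343049/4250920524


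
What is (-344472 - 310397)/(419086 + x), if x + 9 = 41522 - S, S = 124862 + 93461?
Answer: -654869/242276 ≈ -2.7030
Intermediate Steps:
S = 218323
x = -176810 (x = -9 + (41522 - 1*218323) = -9 + (41522 - 218323) = -9 - 176801 = -176810)
(-344472 - 310397)/(419086 + x) = (-344472 - 310397)/(419086 - 176810) = -654869/242276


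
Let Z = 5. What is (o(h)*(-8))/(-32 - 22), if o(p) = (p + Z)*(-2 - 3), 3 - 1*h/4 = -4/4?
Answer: -140/9 ≈ -15.556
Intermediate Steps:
h = 16 (h = 12 - (-16)/4 = 12 - 4*(-1) = 12 + 4 = 16)
o(p) = -25 - 5*p (o(p) = (p + 5)*(-2 - 3) = (5 + p)*(-5) = -25 - 5*p)
(o(h)*(-8))/(-32 - 22) = ((-25 - 5*16)*(-8))/(-32 - 22) = ((-25 - 80)*(-8))/(-54) = -105*(-8)*(-1/54) = 840*(-1/54) = -140/9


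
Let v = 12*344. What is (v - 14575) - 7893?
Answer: -18340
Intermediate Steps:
v = 4128
(v - 14575) - 7893 = (4128 - 14575) - 7893 = -10447 - 7893 = -18340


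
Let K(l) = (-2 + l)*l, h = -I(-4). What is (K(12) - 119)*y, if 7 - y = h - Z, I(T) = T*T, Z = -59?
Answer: -36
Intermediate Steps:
I(T) = T²
h = -16 (h = -1*(-4)² = -1*16 = -16)
y = -36 (y = 7 - (-16 - 1*(-59)) = 7 - (-16 + 59) = 7 - 1*43 = 7 - 43 = -36)
K(l) = l*(-2 + l)
(K(12) - 119)*y = (12*(-2 + 12) - 119)*(-36) = (12*10 - 119)*(-36) = (120 - 119)*(-36) = 1*(-36) = -36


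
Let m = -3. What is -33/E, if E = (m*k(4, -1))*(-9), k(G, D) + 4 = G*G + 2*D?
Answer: -11/90 ≈ -0.12222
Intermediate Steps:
k(G, D) = -4 + G**2 + 2*D (k(G, D) = -4 + (G*G + 2*D) = -4 + (G**2 + 2*D) = -4 + G**2 + 2*D)
E = 270 (E = -3*(-4 + 4**2 + 2*(-1))*(-9) = -3*(-4 + 16 - 2)*(-9) = -3*10*(-9) = -30*(-9) = 270)
-33/E = -33/270 = -33*1/270 = -11/90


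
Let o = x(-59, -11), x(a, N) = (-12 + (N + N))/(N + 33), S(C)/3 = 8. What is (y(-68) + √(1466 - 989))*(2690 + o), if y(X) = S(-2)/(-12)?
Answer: -59146/11 + 88719*√53/11 ≈ 53340.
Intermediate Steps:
S(C) = 24 (S(C) = 3*8 = 24)
x(a, N) = (-12 + 2*N)/(33 + N)
o = -17/11 (o = 2*(-6 - 11)/(33 - 11) = 2*(-17)/22 = 2*(1/22)*(-17) = -17/11 ≈ -1.5455)
y(X) = -2 (y(X) = 24/(-12) = 24*(-1/12) = -2)
(y(-68) + √(1466 - 989))*(2690 + o) = (-2 + √(1466 - 989))*(2690 - 17/11) = (-2 + √477)*(29573/11) = (-2 + 3*√53)*(29573/11) = -59146/11 + 88719*√53/11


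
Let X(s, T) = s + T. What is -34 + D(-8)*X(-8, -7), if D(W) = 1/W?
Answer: -257/8 ≈ -32.125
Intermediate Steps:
X(s, T) = T + s
-34 + D(-8)*X(-8, -7) = -34 + (-7 - 8)/(-8) = -34 - ⅛*(-15) = -34 + 15/8 = -257/8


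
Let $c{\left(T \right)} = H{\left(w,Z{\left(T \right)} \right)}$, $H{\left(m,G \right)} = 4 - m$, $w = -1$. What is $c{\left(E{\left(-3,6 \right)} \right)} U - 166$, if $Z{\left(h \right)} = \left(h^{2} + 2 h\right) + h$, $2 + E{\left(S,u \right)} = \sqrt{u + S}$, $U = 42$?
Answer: $44$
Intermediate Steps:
$E{\left(S,u \right)} = -2 + \sqrt{S + u}$ ($E{\left(S,u \right)} = -2 + \sqrt{u + S} = -2 + \sqrt{S + u}$)
$Z{\left(h \right)} = h^{2} + 3 h$
$c{\left(T \right)} = 5$ ($c{\left(T \right)} = 4 - -1 = 4 + 1 = 5$)
$c{\left(E{\left(-3,6 \right)} \right)} U - 166 = 5 \cdot 42 - 166 = 210 - 166 = 44$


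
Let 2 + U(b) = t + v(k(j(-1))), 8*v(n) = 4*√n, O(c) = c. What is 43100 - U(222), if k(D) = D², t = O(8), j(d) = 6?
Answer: 43091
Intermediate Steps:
t = 8
v(n) = √n/2 (v(n) = (4*√n)/8 = √n/2)
U(b) = 9 (U(b) = -2 + (8 + √(6²)/2) = -2 + (8 + √36/2) = -2 + (8 + (½)*6) = -2 + (8 + 3) = -2 + 11 = 9)
43100 - U(222) = 43100 - 1*9 = 43100 - 9 = 43091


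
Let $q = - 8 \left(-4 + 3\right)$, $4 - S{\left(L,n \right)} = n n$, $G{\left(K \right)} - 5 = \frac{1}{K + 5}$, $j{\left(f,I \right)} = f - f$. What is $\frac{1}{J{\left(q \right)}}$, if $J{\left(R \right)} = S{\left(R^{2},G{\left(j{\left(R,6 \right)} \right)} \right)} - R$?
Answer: $- \frac{25}{776} \approx -0.032216$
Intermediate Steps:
$j{\left(f,I \right)} = 0$
$G{\left(K \right)} = 5 + \frac{1}{5 + K}$ ($G{\left(K \right)} = 5 + \frac{1}{K + 5} = 5 + \frac{1}{5 + K}$)
$S{\left(L,n \right)} = 4 - n^{2}$ ($S{\left(L,n \right)} = 4 - n n = 4 - n^{2}$)
$q = 8$ ($q = \left(-8\right) \left(-1\right) = 8$)
$J{\left(R \right)} = - \frac{576}{25} - R$ ($J{\left(R \right)} = \left(4 - \left(\frac{26 + 5 \cdot 0}{5 + 0}\right)^{2}\right) - R = \left(4 - \left(\frac{26 + 0}{5}\right)^{2}\right) - R = \left(4 - \left(\frac{1}{5} \cdot 26\right)^{2}\right) - R = \left(4 - \left(\frac{26}{5}\right)^{2}\right) - R = \left(4 - \frac{676}{25}\right) - R = - \frac{576}{25} - R$)
$\frac{1}{J{\left(q \right)}} = \frac{1}{- \frac{576}{25} - 8} = \frac{1}{- \frac{776}{25}} = - \frac{25}{776}$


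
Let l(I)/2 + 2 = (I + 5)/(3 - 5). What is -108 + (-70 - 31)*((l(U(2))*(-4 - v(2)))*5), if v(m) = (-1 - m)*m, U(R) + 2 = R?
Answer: 8982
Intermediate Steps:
U(R) = -2 + R
l(I) = -9 - I (l(I) = -4 + 2*((I + 5)/(3 - 5)) = -4 + 2*((5 + I)/(-2)) = -4 + 2*((5 + I)*(-1/2)) = -4 + 2*(-5/2 - I/2) = -4 + (-5 - I) = -9 - I)
v(m) = m*(-1 - m)
-108 + (-70 - 31)*((l(U(2))*(-4 - v(2)))*5) = -108 + (-70 - 31)*(((-9 - (-2 + 2))*(-4 - (-1)*2*(1 + 2)))*5) = -108 - 101*(-9 - 1*0)*(-4 - (-1)*2*3)*5 = -108 - 101*(-9 + 0)*(-4 - 1*(-6))*5 = -108 - 101*(-9*(-4 + 6))*5 = -108 - 101*(-9*2)*5 = -108 - (-1818)*5 = -108 - 101*(-90) = -108 + 9090 = 8982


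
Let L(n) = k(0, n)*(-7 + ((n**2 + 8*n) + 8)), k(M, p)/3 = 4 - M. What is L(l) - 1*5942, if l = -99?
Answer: 102178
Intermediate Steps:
k(M, p) = 12 - 3*M (k(M, p) = 3*(4 - M) = 12 - 3*M)
L(n) = 12 + 12*n**2 + 96*n (L(n) = (12 - 3*0)*(-7 + ((n**2 + 8*n) + 8)) = (12 + 0)*(-7 + (8 + n**2 + 8*n)) = 12*(1 + n**2 + 8*n) = 12 + 12*n**2 + 96*n)
L(l) - 1*5942 = (12 + 12*(-99)**2 + 96*(-99)) - 1*5942 = (12 + 12*9801 - 9504) - 5942 = (12 + 117612 - 9504) - 5942 = 108120 - 5942 = 102178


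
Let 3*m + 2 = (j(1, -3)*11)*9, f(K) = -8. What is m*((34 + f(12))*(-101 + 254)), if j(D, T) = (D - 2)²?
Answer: 128622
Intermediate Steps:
j(D, T) = (-2 + D)²
m = 97/3 (m = -⅔ + (((-2 + 1)²*11)*9)/3 = -⅔ + (((-1)²*11)*9)/3 = -⅔ + ((1*11)*9)/3 = -⅔ + (11*9)/3 = -⅔ + (⅓)*99 = -⅔ + 33 = 97/3 ≈ 32.333)
m*((34 + f(12))*(-101 + 254)) = 97*((34 - 8)*(-101 + 254))/3 = 97*(26*153)/3 = (97/3)*3978 = 128622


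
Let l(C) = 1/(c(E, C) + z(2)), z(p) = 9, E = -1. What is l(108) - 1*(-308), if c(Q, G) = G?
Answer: 36037/117 ≈ 308.01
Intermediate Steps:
l(C) = 1/(9 + C) (l(C) = 1/(C + 9) = 1/(9 + C))
l(108) - 1*(-308) = 1/(9 + 108) - 1*(-308) = 1/117 + 308 = 36037/117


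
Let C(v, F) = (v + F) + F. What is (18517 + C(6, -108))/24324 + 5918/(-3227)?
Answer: -84872743/78493548 ≈ -1.0813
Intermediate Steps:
C(v, F) = v + 2*F (C(v, F) = (F + v) + F = v + 2*F)
(18517 + C(6, -108))/24324 + 5918/(-3227) = (18517 + (6 + 2*(-108)))/24324 + 5918/(-3227) = (18517 + (6 - 216))*(1/24324) + 5918*(-1/3227) = (18517 - 210)*(1/24324) - 5918/3227 = 18307*(1/24324) - 5918/3227 = 18307/24324 - 5918/3227 = -84872743/78493548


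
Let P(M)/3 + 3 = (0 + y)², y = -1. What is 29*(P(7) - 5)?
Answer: -319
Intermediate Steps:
P(M) = -6 (P(M) = -9 + 3*(0 - 1)² = -9 + 3*(-1)² = -9 + 3*1 = -9 + 3 = -6)
29*(P(7) - 5) = 29*(-6 - 5) = 29*(-11) = -319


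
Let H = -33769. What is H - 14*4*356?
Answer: -53705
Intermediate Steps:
H - 14*4*356 = -33769 - 14*4*356 = -33769 - 56*356 = -33769 - 19936 = -53705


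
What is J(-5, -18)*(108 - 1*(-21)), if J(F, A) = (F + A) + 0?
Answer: -2967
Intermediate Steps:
J(F, A) = A + F (J(F, A) = (A + F) + 0 = A + F)
J(-5, -18)*(108 - 1*(-21)) = (-18 - 5)*(108 - 1*(-21)) = -23*(108 + 21) = -23*129 = -2967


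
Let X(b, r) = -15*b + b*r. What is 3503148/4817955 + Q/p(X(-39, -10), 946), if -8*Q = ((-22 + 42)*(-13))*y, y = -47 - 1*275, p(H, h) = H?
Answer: -48209569/4817955 ≈ -10.006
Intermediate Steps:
y = -322 (y = -47 - 275 = -322)
Q = -10465 (Q = -(-22 + 42)*(-13)*(-322)/8 = -20*(-13)*(-322)/8 = -(-65)*(-322)/2 = -⅛*83720 = -10465)
3503148/4817955 + Q/p(X(-39, -10), 946) = 3503148/4817955 - 10465*(-1/(39*(-15 - 10))) = 3503148*(1/4817955) - 10465/((-39*(-25))) = 1167716/1605985 - 10465/975 = 1167716/1605985 - 10465*1/975 = 1167716/1605985 - 161/15 = -48209569/4817955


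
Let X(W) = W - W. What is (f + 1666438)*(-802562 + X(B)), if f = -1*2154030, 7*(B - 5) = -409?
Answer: 391322810704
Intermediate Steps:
B = -374/7 (B = 5 + (⅐)*(-409) = 5 - 409/7 = -374/7 ≈ -53.429)
X(W) = 0
f = -2154030
(f + 1666438)*(-802562 + X(B)) = (-2154030 + 1666438)*(-802562 + 0) = -487592*(-802562) = 391322810704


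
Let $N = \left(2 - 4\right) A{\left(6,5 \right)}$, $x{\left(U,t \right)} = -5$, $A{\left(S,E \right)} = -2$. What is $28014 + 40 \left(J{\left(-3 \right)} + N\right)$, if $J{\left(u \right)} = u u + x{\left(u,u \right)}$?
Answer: $28334$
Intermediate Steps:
$J{\left(u \right)} = -5 + u^{2}$ ($J{\left(u \right)} = u u - 5 = u^{2} - 5 = -5 + u^{2}$)
$N = 4$ ($N = \left(2 - 4\right) \left(-2\right) = \left(-2\right) \left(-2\right) = 4$)
$28014 + 40 \left(J{\left(-3 \right)} + N\right) = 28014 + 40 \left(\left(-5 + \left(-3\right)^{2}\right) + 4\right) = 28014 + 40 \left(\left(-5 + 9\right) + 4\right) = 28014 + 40 \left(4 + 4\right) = 28014 + 40 \cdot 8 = 28014 + 320 = 28334$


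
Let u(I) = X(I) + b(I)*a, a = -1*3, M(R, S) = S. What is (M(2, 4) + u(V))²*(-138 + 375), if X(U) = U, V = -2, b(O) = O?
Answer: 15168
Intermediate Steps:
a = -3
u(I) = -2*I (u(I) = I + I*(-3) = I - 3*I = -2*I)
(M(2, 4) + u(V))²*(-138 + 375) = (4 - 2*(-2))²*(-138 + 375) = (4 + 4)²*237 = 8²*237 = 64*237 = 15168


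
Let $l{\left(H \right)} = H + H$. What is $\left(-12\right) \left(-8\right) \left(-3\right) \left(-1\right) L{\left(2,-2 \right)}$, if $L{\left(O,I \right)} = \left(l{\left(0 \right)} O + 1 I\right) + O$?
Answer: $0$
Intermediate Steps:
$l{\left(H \right)} = 2 H$
$L{\left(O,I \right)} = I + O$ ($L{\left(O,I \right)} = \left(2 \cdot 0 O + 1 I\right) + O = \left(0 O + I\right) + O = \left(0 + I\right) + O = I + O$)
$\left(-12\right) \left(-8\right) \left(-3\right) \left(-1\right) L{\left(2,-2 \right)} = \left(-12\right) \left(-8\right) \left(-3\right) \left(-1\right) \left(-2 + 2\right) = 96 \cdot 3 \cdot 0 = 96 \cdot 0 = 0$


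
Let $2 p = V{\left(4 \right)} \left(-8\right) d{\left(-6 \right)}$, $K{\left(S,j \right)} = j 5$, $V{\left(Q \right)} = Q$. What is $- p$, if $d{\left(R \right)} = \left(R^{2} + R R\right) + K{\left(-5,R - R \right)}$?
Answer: $1152$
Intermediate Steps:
$K{\left(S,j \right)} = 5 j$
$d{\left(R \right)} = 2 R^{2}$ ($d{\left(R \right)} = \left(R^{2} + R R\right) + 5 \left(R - R\right) = \left(R^{2} + R^{2}\right) + 5 \cdot 0 = 2 R^{2} + 0 = 2 R^{2}$)
$p = -1152$ ($p = \frac{4 \left(-8\right) 2 \left(-6\right)^{2}}{2} = \frac{\left(-32\right) 2 \cdot 36}{2} = \frac{\left(-32\right) 72}{2} = \frac{1}{2} \left(-2304\right) = -1152$)
$- p = \left(-1\right) \left(-1152\right) = 1152$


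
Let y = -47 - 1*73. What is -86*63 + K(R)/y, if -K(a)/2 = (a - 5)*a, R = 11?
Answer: -54169/10 ≈ -5416.9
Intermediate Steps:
K(a) = -2*a*(-5 + a) (K(a) = -2*(a - 5)*a = -2*(-5 + a)*a = -2*a*(-5 + a))
y = -120 (y = -47 - 73 = -120)
-86*63 + K(R)/y = -86*63 + (2*11*(5 - 1*11))/(-120) = -5418 + (2*11*(5 - 11))*(-1/120) = -5418 + (2*11*(-6))*(-1/120) = -5418 - 132*(-1/120) = -5418 + 11/10 = -54169/10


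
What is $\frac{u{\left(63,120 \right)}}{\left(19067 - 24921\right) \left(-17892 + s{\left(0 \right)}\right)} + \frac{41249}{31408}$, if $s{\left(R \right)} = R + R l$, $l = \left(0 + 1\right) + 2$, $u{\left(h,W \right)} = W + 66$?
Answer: $\frac{13847488885}{10543803312} \approx 1.3133$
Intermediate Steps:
$u{\left(h,W \right)} = 66 + W$
$l = 3$ ($l = 1 + 2 = 3$)
$s{\left(R \right)} = 4 R$ ($s{\left(R \right)} = R + R 3 = R + 3 R = 4 R$)
$\frac{u{\left(63,120 \right)}}{\left(19067 - 24921\right) \left(-17892 + s{\left(0 \right)}\right)} + \frac{41249}{31408} = \frac{66 + 120}{\left(19067 - 24921\right) \left(-17892 + 4 \cdot 0\right)} + \frac{41249}{31408} = \frac{186}{\left(-5854\right) \left(-17892 + 0\right)} + 41249 \cdot \frac{1}{31408} = \frac{186}{\left(-5854\right) \left(-17892\right)} + \frac{3173}{2416} = \frac{186}{104739768} + \frac{3173}{2416} = 186 \cdot \frac{1}{104739768} + \frac{3173}{2416} = \frac{31}{17456628} + \frac{3173}{2416} = \frac{13847488885}{10543803312}$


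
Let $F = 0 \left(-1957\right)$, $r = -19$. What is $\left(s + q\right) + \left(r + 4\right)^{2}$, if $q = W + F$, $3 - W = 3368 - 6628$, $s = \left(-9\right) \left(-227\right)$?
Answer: $5531$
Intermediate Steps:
$s = 2043$
$F = 0$
$W = 3263$ ($W = 3 - \left(3368 - 6628\right) = 3 - -3260 = 3 + 3260 = 3263$)
$q = 3263$ ($q = 3263 + 0 = 3263$)
$\left(s + q\right) + \left(r + 4\right)^{2} = \left(2043 + 3263\right) + \left(-19 + 4\right)^{2} = 5306 + \left(-15\right)^{2} = 5306 + 225 = 5531$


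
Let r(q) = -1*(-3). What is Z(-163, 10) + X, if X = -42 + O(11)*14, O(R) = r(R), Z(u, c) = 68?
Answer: 68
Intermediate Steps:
r(q) = 3
O(R) = 3
X = 0 (X = -42 + 3*14 = -42 + 42 = 0)
Z(-163, 10) + X = 68 + 0 = 68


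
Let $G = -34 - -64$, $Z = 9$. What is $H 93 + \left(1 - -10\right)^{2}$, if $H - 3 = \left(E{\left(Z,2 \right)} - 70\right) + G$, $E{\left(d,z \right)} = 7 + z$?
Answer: $-2483$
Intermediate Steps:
$G = 30$ ($G = -34 + 64 = 30$)
$H = -28$ ($H = 3 + \left(\left(\left(7 + 2\right) - 70\right) + 30\right) = 3 + \left(\left(9 - 70\right) + 30\right) = 3 + \left(-61 + 30\right) = 3 - 31 = -28$)
$H 93 + \left(1 - -10\right)^{2} = \left(-28\right) 93 + \left(1 - -10\right)^{2} = -2604 + \left(1 + 10\right)^{2} = -2604 + 11^{2} = -2604 + 121 = -2483$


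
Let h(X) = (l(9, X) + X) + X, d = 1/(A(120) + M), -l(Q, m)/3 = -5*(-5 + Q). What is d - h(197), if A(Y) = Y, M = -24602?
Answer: -11114829/24482 ≈ -454.00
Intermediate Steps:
l(Q, m) = -75 + 15*Q (l(Q, m) = -(-15)*(-5 + Q) = -3*(25 - 5*Q) = -75 + 15*Q)
d = -1/24482 (d = 1/(120 - 24602) = 1/(-24482) = -1/24482 ≈ -4.0846e-5)
h(X) = 60 + 2*X (h(X) = ((-75 + 15*9) + X) + X = ((-75 + 135) + X) + X = (60 + X) + X = 60 + 2*X)
d - h(197) = -1/24482 - (60 + 2*197) = -1/24482 - (60 + 394) = -1/24482 - 1*454 = -1/24482 - 454 = -11114829/24482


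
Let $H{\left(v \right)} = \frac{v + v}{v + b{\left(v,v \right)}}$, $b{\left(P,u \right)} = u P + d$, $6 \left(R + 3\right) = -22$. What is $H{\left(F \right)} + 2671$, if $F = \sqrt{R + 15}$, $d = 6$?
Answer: $\frac{2369102}{887} + \frac{215 \sqrt{3}}{887} \approx 2671.3$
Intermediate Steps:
$R = - \frac{20}{3}$ ($R = -3 + \frac{1}{6} \left(-22\right) = -3 - \frac{11}{3} = - \frac{20}{3} \approx -6.6667$)
$b{\left(P,u \right)} = 6 + P u$ ($b{\left(P,u \right)} = u P + 6 = P u + 6 = 6 + P u$)
$F = \frac{5 \sqrt{3}}{3}$ ($F = \sqrt{- \frac{20}{3} + 15} = \sqrt{\frac{25}{3}} = \frac{5 \sqrt{3}}{3} \approx 2.8868$)
$H{\left(v \right)} = \frac{2 v}{6 + v + v^{2}}$ ($H{\left(v \right)} = \frac{v + v}{v + \left(6 + v v\right)} = \frac{2 v}{v + \left(6 + v^{2}\right)} = \frac{2 v}{6 + v + v^{2}}$)
$H{\left(F \right)} + 2671 = \frac{2 \frac{5 \sqrt{3}}{3}}{6 + \frac{5 \sqrt{3}}{3} + \left(\frac{5 \sqrt{3}}{3}\right)^{2}} + 2671 = \frac{2 \frac{5 \sqrt{3}}{3}}{6 + \frac{5 \sqrt{3}}{3} + \frac{25}{3}} + 2671 = \frac{2 \frac{5 \sqrt{3}}{3}}{\frac{43}{3} + \frac{5 \sqrt{3}}{3}} + 2671 = \frac{10 \sqrt{3}}{3 \left(\frac{43}{3} + \frac{5 \sqrt{3}}{3}\right)} + 2671 = 2671 + \frac{10 \sqrt{3}}{3 \left(\frac{43}{3} + \frac{5 \sqrt{3}}{3}\right)}$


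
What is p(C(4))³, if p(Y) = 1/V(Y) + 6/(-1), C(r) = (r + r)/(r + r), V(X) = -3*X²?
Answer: -6859/27 ≈ -254.04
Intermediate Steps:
C(r) = 1 (C(r) = (2*r)/((2*r)) = (2*r)*(1/(2*r)) = 1)
p(Y) = -6 - 1/(3*Y²) (p(Y) = 1/(-3*Y²) + 6/(-1) = 1*(-1/(3*Y²)) + 6*(-1) = -1/(3*Y²) - 6 = -6 - 1/(3*Y²))
p(C(4))³ = (-6 - ⅓/1²)³ = (-6 - ⅓*1)³ = (-6 - ⅓)³ = (-19/3)³ = -6859/27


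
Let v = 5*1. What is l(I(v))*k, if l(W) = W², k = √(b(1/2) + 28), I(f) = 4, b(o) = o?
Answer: 8*√114 ≈ 85.417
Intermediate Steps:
v = 5
k = √114/2 (k = √(1/2 + 28) = √(½ + 28) = √(57/2) = √114/2 ≈ 5.3385)
l(I(v))*k = 4²*(√114/2) = 16*(√114/2) = 8*√114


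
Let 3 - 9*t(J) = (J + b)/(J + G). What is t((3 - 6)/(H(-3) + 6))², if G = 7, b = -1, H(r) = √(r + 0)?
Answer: 4*(-601*I + 231*√3)/(81*(-229*I + 91*√3)) ≈ 0.12824 - 0.0019833*I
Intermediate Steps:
H(r) = √r
t(J) = ⅓ - (-1 + J)/(9*(7 + J)) (t(J) = ⅓ - (J - 1)/(9*(J + 7)) = ⅓ - (-1 + J)/(9*(7 + J)))
t((3 - 6)/(H(-3) + 6))² = (2*(11 + (3 - 6)/(√(-3) + 6))/(9*(7 + (3 - 6)/(√(-3) + 6))))² = (2*(11 - 3/(I*√3 + 6))/(9*(7 - 3/(I*√3 + 6))))² = (2*(11 - 3/(6 + I*√3))/(9*(7 - 3/(6 + I*√3))))² = 4*(11 - 3/(6 + I*√3))²/(81*(7 - 3/(6 + I*√3))²)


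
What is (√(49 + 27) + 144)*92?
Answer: 13248 + 184*√19 ≈ 14050.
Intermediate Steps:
(√(49 + 27) + 144)*92 = (√76 + 144)*92 = (2*√19 + 144)*92 = (144 + 2*√19)*92 = 13248 + 184*√19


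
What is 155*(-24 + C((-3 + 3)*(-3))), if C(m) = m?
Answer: -3720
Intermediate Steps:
155*(-24 + C((-3 + 3)*(-3))) = 155*(-24 + (-3 + 3)*(-3)) = 155*(-24 + 0*(-3)) = 155*(-24 + 0) = 155*(-24) = -3720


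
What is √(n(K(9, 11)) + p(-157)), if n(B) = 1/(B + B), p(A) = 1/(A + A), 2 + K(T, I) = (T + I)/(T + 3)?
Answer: 2*I*√9263/157 ≈ 1.226*I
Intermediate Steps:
K(T, I) = -2 + (I + T)/(3 + T) (K(T, I) = -2 + (T + I)/(T + 3) = -2 + (I + T)/(3 + T))
p(A) = 1/(2*A)
n(B) = 1/(2*B)
√(n(K(9, 11)) + p(-157)) = √(1/(2*(((-6 + 11 - 1*9)/(3 + 9)))) + (½)/(-157)) = √(1/(2*(((-6 + 11 - 9)/12))) + (½)*(-1/157)) = √(1/(2*(((1/12)*(-4)))) - 1/314) = √(1/(2*(-⅓)) - 1/314) = √((½)*(-3) - 1/314) = √(-3/2 - 1/314) = √(-236/157) = 2*I*√9263/157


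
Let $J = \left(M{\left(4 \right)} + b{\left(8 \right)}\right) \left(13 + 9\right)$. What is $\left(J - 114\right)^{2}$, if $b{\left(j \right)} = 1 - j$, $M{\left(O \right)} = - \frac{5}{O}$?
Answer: $\frac{349281}{4} \approx 87320.0$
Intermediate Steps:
$J = - \frac{363}{2}$ ($J = \left(- \frac{5}{4} + \left(1 - 8\right)\right) \left(13 + 9\right) = \left(\left(-5\right) \frac{1}{4} + \left(1 - 8\right)\right) 22 = \left(- \frac{5}{4} - 7\right) 22 = \left(- \frac{33}{4}\right) 22 = - \frac{363}{2} \approx -181.5$)
$\left(J - 114\right)^{2} = \left(- \frac{363}{2} - 114\right)^{2} = \left(- \frac{591}{2}\right)^{2} = \frac{349281}{4}$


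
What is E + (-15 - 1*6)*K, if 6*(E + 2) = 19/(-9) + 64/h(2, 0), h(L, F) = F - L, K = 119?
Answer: -135361/54 ≈ -2506.7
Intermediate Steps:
E = -415/54 (E = -2 + (19/(-9) + 64/(0 - 1*2))/6 = -2 + (19*(-⅑) + 64/(0 - 2))/6 = -2 + (-19/9 + 64/(-2))/6 = -2 + (-19/9 + 64*(-½))/6 = -2 + (-19/9 - 32)/6 = -2 + (⅙)*(-307/9) = -2 - 307/54 = -415/54 ≈ -7.6852)
E + (-15 - 1*6)*K = -415/54 + (-15 - 1*6)*119 = -415/54 + (-15 - 6)*119 = -415/54 - 21*119 = -415/54 - 2499 = -135361/54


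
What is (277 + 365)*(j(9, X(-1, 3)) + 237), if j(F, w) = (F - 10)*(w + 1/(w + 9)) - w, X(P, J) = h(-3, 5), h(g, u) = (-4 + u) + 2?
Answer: 296497/2 ≈ 1.4825e+5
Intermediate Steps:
h(g, u) = -2 + u
X(P, J) = 3 (X(P, J) = -2 + 5 = 3)
j(F, w) = -w + (-10 + F)*(w + 1/(9 + w)) (j(F, w) = (-10 + F)*(w + 1/(9 + w)) - w = -w + (-10 + F)*(w + 1/(9 + w)))
(277 + 365)*(j(9, X(-1, 3)) + 237) = (277 + 365)*((-10 + 9 - 99*3 - 11*3² + 9*3² + 9*9*3)/(9 + 3) + 237) = 642*((-10 + 9 - 297 - 11*9 + 9*9 + 243)/12 + 237) = 642*((-10 + 9 - 297 - 99 + 81 + 243)/12 + 237) = 642*((1/12)*(-73) + 237) = 642*(-73/12 + 237) = 642*(2771/12) = 296497/2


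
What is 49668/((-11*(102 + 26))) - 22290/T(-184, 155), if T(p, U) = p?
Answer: 695169/8096 ≈ 85.866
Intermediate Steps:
49668/((-11*(102 + 26))) - 22290/T(-184, 155) = 49668/((-11*(102 + 26))) - 22290/(-184) = 49668/((-11*128)) - 22290*(-1/184) = 49668/(-1408) + 11145/92 = 49668*(-1/1408) + 11145/92 = -12417/352 + 11145/92 = 695169/8096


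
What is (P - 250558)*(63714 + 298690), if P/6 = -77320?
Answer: -258929685112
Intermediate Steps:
P = -463920 (P = 6*(-77320) = -463920)
(P - 250558)*(63714 + 298690) = (-463920 - 250558)*(63714 + 298690) = -714478*362404 = -258929685112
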